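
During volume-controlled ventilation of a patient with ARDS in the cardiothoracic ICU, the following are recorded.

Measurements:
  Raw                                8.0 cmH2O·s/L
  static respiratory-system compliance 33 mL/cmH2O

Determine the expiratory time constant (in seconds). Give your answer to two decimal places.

0.26

τ = R × C = 8.0 × 33 mL/cmH2O = 8.0 × 0.033 L/cmH2O = 0.264 s.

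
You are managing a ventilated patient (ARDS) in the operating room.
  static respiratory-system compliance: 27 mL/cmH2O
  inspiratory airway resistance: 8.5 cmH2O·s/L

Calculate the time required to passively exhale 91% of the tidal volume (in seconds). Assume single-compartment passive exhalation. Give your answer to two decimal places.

τ = R × C = 8.5 × 27 mL/cmH2O = 8.5 × 0.027 L/cmH2O = 0.2295 s.
Exhaled fraction f = 1 − e^(−t/τ) → t = −τ·ln(1 − f) = −0.2295·ln(0.09) = 0.5526 s.

0.55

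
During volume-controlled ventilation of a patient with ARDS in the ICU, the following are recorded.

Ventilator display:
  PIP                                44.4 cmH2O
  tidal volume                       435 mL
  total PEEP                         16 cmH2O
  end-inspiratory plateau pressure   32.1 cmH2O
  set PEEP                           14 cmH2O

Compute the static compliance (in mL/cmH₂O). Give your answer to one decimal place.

27.0

End-expiratory occlusion gives total PEEP = 16 cmH2O (intrinsic PEEP = 16 − 14 = 2). Use total PEEP for the elastic gradient.
Cstat = Vt / (Pplat − PEEPtotal) = 435 / (32.1 − 16) = 435 / 16.1 = 27.019 mL/cmH2O.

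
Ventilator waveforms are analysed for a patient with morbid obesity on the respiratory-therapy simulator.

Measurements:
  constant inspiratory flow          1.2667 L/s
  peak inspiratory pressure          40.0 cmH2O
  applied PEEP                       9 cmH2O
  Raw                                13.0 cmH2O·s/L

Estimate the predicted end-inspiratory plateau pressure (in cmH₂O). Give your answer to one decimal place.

Pplat = PIP − Raw × flow = 40.0 − 13.0 × 1.2667 = 40.0 − 16.467 = 23.533 cmH2O.

23.5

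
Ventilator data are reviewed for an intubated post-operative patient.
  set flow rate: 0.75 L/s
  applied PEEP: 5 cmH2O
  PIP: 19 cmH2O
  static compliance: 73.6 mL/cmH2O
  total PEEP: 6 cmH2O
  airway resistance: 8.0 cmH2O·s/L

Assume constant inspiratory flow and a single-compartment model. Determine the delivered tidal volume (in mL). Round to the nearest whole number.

Total PEEP = 6 cmH2O (set 5 + intrinsic 1); this is the baseline alveolar pressure.
Equation of motion (constant flow): PIP = Vt/C + R·V̇ + PEEP.
Vt/C = PIP − R·V̇ − PEEP = 19 − 6.0 − 6 = 7.0 cmH2O.
Vt = C × 7.0 = 73.6 × 7.0 = 515.2 mL.

515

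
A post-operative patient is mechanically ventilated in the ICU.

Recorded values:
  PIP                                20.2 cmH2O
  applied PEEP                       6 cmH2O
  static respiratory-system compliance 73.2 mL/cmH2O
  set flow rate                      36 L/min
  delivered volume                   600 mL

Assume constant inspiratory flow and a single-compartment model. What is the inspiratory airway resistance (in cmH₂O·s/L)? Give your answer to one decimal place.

Flow: 36 L/min ÷ 60 = 0.6 L/s.
Equation of motion (constant flow): PIP = Vt/C + R·V̇ + PEEP.
R·V̇ = PIP − Vt/C − PEEP = 20.2 − 600/73.2 − 6 = 20.2 − 8.197 − 6 = 6.003 cmH2O.
R = 6.003 / 0.6 = 10.005 cmH2O·s/L.

10.0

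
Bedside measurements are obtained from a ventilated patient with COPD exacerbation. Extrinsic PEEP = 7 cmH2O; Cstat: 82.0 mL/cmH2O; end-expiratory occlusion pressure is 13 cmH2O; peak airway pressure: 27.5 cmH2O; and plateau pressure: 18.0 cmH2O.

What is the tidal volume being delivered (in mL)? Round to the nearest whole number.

410

End-expiratory occlusion gives total PEEP = 13 cmH2O (intrinsic PEEP = 13 − 7 = 6). Use total PEEP for the elastic gradient.
Vt = Cstat × (Pplat − PEEPtotal) = 82.0 × (18.0 − 13) = 82.0 × 5.0 = 410.0 mL.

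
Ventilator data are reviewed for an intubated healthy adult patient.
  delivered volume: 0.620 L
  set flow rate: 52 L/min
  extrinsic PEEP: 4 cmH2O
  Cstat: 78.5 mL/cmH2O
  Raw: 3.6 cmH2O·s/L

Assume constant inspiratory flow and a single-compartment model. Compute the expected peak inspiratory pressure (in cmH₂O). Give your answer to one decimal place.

Flow: 52 L/min ÷ 60 = 0.8667 L/s.
Equation of motion (constant flow): PIP = Vt/C + R·V̇ + PEEP.
PIP = 620/78.5 + 3.6×0.8667 + 4 = 7.898 + 3.12 + 4 = 15.018 cmH2O.

15.0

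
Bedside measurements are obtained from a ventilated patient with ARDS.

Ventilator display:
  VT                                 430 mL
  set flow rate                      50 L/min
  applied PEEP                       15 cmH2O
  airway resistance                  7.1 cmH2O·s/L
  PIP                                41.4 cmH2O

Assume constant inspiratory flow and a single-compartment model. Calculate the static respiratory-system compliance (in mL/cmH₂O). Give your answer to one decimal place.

21.0

Flow: 50 L/min ÷ 60 = 0.8333 L/s.
Equation of motion (constant flow): PIP = Vt/C + R·V̇ + PEEP.
Vt/C = PIP − R·V̇ − PEEP = 41.4 − 7.1×0.8333 − 15 = 41.4 − 5.916 − 15 = 20.484 cmH2O.
C = Vt / 20.484 = 430 / 20.484 = 20.992 mL/cmH2O.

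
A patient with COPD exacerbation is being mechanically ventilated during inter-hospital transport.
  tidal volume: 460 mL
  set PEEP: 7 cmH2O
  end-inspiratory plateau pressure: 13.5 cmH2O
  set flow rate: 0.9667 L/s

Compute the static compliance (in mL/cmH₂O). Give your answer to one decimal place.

Cstat = Vt / (Pplat − PEEP) = 460 / (13.5 − 7) = 460 / 6.5 = 70.769 mL/cmH2O.

70.8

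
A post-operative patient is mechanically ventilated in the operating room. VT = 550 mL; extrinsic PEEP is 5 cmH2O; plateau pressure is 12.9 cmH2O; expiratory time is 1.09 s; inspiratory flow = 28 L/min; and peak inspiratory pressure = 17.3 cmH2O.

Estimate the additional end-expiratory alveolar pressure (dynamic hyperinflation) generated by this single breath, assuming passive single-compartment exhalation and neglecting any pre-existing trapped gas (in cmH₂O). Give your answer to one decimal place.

Flow: 28 L/min ÷ 60 = 0.4667 L/s.
R = (PIP − Pplat)/V̇ = (17.3 − 12.9) / 0.4667 = 4.4/0.4667 = 9.428 cmH2O·s/L.
C = Vt/(Pplat − PEEP) = 550.0 / (12.9 − 5) = 550.0/7.9 = 69.62 mL/cmH2O.
τ = R × C = 9.428 × 0.06962 L/cmH2O = 0.6564 s.
Fraction remaining = e^(−Te/τ) = e^(−1.09/0.6564) = 0.19; trapped volume = 550.0 × 0.19 = 104.5 mL.
Additional alveolar pressure from trapping ≈ V_trapped / C = 104.5 / 69.62 = 1.501 cmH2O.

1.5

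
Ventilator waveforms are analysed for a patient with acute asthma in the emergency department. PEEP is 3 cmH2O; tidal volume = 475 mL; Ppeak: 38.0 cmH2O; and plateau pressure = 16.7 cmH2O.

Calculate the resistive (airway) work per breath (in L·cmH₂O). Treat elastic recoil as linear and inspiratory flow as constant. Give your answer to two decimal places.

With constant inspiratory flow the resistive pressure is constant at PIP − Pplat = 38.0 − 16.7 = 21.3 cmH2O, so resistive work = 21.3 × 0.475 = 10.118 L·cmH2O.

10.12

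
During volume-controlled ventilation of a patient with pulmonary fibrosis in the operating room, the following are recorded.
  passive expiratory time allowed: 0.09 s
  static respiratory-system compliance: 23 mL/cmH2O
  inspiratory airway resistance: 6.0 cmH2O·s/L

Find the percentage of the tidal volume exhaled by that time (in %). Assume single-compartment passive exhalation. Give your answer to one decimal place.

47.9

τ = R × C = 6.0 × 23 mL/cmH2O = 6.0 × 0.023 L/cmH2O = 0.138 s.
Passive exhalation: V(t)/V₀ = e^(−t/τ) = e^(−0.09/0.138) = 0.5209.
Fraction exhaled = 1 − 0.5209 = 0.4791 → 47.91%.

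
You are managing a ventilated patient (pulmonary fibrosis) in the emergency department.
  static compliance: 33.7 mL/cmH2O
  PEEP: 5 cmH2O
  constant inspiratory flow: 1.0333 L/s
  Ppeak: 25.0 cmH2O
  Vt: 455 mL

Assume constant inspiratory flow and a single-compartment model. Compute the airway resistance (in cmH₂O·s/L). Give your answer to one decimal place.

6.3

Equation of motion (constant flow): PIP = Vt/C + R·V̇ + PEEP.
R·V̇ = PIP − Vt/C − PEEP = 25.0 − 455/33.7 − 5 = 25.0 − 13.501 − 5 = 6.499 cmH2O.
R = 6.499 / 1.0333 = 6.29 cmH2O·s/L.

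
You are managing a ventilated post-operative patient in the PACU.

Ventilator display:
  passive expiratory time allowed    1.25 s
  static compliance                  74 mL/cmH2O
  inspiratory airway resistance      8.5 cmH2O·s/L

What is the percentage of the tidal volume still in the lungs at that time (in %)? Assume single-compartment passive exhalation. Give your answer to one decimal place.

τ = R × C = 8.5 × 74 mL/cmH2O = 8.5 × 0.074 L/cmH2O = 0.629 s.
Passive exhalation: V(t)/V₀ = e^(−t/τ) = e^(−1.25/0.629) = 0.1371.
Fraction remaining = 0.1371 → 13.71%.

13.7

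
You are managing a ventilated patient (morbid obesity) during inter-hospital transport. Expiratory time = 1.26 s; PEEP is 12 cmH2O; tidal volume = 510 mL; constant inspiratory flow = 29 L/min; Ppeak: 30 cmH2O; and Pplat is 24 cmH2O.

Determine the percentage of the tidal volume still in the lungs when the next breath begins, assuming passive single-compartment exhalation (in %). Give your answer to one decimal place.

9.2

Flow: 29 L/min ÷ 60 = 0.4833 L/s.
R = (PIP − Pplat)/V̇ = (30 − 24) / 0.4833 = 6.0/0.4833 = 12.415 cmH2O·s/L.
C = Vt/(Pplat − PEEP) = 510.0 / (24 − 12) = 510.0/12.0 = 42.5 mL/cmH2O.
τ = R × C = 12.415 × 0.0425 L/cmH2O = 0.5276 s.
Fraction remaining at end-expiration = e^(−Te/τ) = e^(−1.26/0.5276) = 0.0918 → 9.18%.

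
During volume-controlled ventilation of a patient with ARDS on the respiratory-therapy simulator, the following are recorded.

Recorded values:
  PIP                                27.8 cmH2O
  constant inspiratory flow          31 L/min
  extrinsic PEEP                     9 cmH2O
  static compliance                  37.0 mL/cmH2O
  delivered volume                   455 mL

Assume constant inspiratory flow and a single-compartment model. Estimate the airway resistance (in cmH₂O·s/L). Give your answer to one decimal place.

12.6

Flow: 31 L/min ÷ 60 = 0.5167 L/s.
Equation of motion (constant flow): PIP = Vt/C + R·V̇ + PEEP.
R·V̇ = PIP − Vt/C − PEEP = 27.8 − 455/37.0 − 9 = 27.8 − 12.297 − 9 = 6.503 cmH2O.
R = 6.503 / 0.5167 = 12.586 cmH2O·s/L.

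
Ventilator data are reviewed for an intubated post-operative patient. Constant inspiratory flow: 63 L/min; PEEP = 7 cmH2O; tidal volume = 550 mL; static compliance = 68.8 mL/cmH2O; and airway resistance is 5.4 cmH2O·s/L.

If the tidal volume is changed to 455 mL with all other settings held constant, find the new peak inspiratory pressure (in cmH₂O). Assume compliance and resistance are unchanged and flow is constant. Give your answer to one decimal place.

19.3

Flow: 63 L/min ÷ 60 = 1.05 L/s.
PIP = Vt/C + R·V̇ + PEEP (constant-flow equation of motion).
Only the elastic term changes: ΔPIP = ΔVt / C = (455 − 550) / 68.8 = -1.381 cmH2O.
Original PIP = 550/68.8 + 5.4×1.05 + 7 = 20.664 cmH2O; new PIP = 20.664 + (-1.381) = 19.283 cmH2O.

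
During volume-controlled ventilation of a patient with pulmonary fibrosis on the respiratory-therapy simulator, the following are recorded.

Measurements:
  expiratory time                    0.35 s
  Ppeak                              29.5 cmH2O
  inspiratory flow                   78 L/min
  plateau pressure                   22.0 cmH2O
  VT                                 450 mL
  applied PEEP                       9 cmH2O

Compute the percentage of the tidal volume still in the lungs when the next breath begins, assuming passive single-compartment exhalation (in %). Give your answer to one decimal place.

Flow: 78 L/min ÷ 60 = 1.3 L/s.
R = (PIP − Pplat)/V̇ = (29.5 − 22.0) / 1.3 = 7.5/1.3 = 5.769 cmH2O·s/L.
C = Vt/(Pplat − PEEP) = 450.0 / (22.0 − 9) = 450.0/13.0 = 34.615 mL/cmH2O.
τ = R × C = 5.769 × 0.03462 L/cmH2O = 0.1997 s.
Fraction remaining at end-expiration = e^(−Te/τ) = e^(−0.35/0.1997) = 0.1733 → 17.33%.

17.3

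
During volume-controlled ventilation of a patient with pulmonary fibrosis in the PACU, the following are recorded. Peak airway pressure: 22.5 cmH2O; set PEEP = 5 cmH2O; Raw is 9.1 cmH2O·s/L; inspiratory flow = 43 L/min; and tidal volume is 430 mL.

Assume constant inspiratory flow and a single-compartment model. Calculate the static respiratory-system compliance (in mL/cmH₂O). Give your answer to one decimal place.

Flow: 43 L/min ÷ 60 = 0.7167 L/s.
Equation of motion (constant flow): PIP = Vt/C + R·V̇ + PEEP.
Vt/C = PIP − R·V̇ − PEEP = 22.5 − 9.1×0.7167 − 5 = 22.5 − 6.522 − 5 = 10.978 cmH2O.
C = Vt / 10.978 = 430 / 10.978 = 39.169 mL/cmH2O.

39.2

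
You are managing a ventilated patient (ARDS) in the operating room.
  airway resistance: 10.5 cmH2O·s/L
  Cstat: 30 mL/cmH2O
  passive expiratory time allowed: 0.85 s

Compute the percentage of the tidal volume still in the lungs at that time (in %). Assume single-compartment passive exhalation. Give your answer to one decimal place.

6.7

τ = R × C = 10.5 × 30 mL/cmH2O = 10.5 × 0.030 L/cmH2O = 0.315 s.
Passive exhalation: V(t)/V₀ = e^(−t/τ) = e^(−0.85/0.315) = 0.06731.
Fraction remaining = 0.06731 → 6.731%.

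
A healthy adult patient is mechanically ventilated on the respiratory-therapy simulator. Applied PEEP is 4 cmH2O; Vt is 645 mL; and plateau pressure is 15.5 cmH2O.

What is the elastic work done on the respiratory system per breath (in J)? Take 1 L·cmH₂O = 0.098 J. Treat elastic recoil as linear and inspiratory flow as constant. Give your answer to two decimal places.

Elastic work ≈ ½ × (Pplat − PEEP) × Vt = 0.5 × (15.5 − 4) × 0.645 L = 0.5 × 11.5 × 0.645 = 3.709 L·cmH2O.
× 0.098 J/(L·cmH2O) → 0.3635 J.

0.36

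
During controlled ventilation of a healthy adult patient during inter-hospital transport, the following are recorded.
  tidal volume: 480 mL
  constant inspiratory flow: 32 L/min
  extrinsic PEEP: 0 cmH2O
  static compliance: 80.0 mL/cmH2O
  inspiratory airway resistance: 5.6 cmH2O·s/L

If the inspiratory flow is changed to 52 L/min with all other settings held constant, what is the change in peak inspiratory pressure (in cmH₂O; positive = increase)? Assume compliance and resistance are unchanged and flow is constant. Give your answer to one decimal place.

Flow: 32 L/min ÷ 60 = 0.5333 L/s.
New flow: 52 L/min ÷ 60 = 0.8667 L/s.
PIP = Vt/C + R·V̇ + PEEP (constant-flow equation of motion).
Only the resistive term changes: ΔPIP = R × ΔV̇ = 5.6 × (0.8667 − 0.5333) = 5.6 × 0.3334 = 1.867 cmH2O.

1.9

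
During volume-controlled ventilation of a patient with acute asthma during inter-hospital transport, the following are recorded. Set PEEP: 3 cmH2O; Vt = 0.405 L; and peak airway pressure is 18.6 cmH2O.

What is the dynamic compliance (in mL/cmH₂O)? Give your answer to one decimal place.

Dynamic compliance = Vt / (PIP − PEEP) = 405 / (18.6 − 3) = 405 / 15.6 = 25.962 mL/cmH2O.

26.0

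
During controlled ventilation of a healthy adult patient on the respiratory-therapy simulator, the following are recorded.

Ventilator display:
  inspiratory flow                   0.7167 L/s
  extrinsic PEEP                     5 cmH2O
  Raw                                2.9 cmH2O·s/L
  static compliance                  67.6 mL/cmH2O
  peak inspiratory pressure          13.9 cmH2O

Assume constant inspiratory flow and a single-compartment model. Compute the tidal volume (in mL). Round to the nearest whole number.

Equation of motion (constant flow): PIP = Vt/C + R·V̇ + PEEP.
Vt/C = PIP − R·V̇ − PEEP = 13.9 − 2.078 − 5 = 6.822 cmH2O.
Vt = C × 6.822 = 67.6 × 6.822 = 461.17 mL.

461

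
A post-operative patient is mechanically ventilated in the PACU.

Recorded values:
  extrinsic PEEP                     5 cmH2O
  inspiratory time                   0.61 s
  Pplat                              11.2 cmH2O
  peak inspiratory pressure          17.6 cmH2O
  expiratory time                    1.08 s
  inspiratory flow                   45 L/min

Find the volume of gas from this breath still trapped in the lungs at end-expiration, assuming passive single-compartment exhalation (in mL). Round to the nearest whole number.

82

Flow: 45 L/min ÷ 60 = 0.75 L/s.
Vt = flow × Ti = 0.75 L/s × 0.61 s × 1000 mL/L = 457.5 mL.
R = (PIP − Pplat)/V̇ = (17.6 − 11.2) / 0.75 = 6.4/0.75 = 8.533 cmH2O·s/L.
C = Vt/(Pplat − PEEP) = 457.5 / (11.2 − 5) = 457.5/6.2 = 73.79 mL/cmH2O.
τ = R × C = 8.533 × 0.07379 L/cmH2O = 0.6297 s.
Fraction remaining = e^(−Te/τ) = e^(−1.08/0.6297) = 0.1799.
Trapped volume = 457.5 × 0.1799 = 82.304 mL.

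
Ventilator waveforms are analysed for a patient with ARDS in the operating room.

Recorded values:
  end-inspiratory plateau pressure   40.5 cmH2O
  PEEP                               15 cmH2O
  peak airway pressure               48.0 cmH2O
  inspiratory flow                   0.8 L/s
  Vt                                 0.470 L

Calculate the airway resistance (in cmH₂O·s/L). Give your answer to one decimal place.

9.4

Raw = (PIP − Pplat) / flow = (48.0 − 40.5) / 0.8 = 7.5 / 0.8 = 9.375 cmH2O·s/L.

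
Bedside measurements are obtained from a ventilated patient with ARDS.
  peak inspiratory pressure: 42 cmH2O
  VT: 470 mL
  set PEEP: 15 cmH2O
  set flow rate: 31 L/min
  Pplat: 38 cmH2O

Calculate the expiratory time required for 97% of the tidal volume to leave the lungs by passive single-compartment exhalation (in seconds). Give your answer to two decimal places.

0.55

Flow: 31 L/min ÷ 60 = 0.5167 L/s.
R = (PIP − Pplat)/V̇ = (42 − 38) / 0.5167 = 4.0/0.5167 = 7.741 cmH2O·s/L.
C = Vt/(Pplat − PEEP) = 470.0 / (38 − 15) = 470.0/23.0 = 20.435 mL/cmH2O.
τ = R × C = 7.741 × 0.02044 L/cmH2O = 0.1582 s.
t = −τ·ln(1 − 0.97) = −0.1582·ln(0.03) = 0.5547 s.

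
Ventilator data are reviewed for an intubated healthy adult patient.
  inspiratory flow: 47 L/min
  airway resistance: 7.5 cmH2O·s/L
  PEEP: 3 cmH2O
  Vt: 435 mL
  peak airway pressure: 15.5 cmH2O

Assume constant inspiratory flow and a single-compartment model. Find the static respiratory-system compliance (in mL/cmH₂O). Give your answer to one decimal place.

Flow: 47 L/min ÷ 60 = 0.7833 L/s.
Equation of motion (constant flow): PIP = Vt/C + R·V̇ + PEEP.
Vt/C = PIP − R·V̇ − PEEP = 15.5 − 7.5×0.7833 − 3 = 15.5 − 5.875 − 3 = 6.625 cmH2O.
C = Vt / 6.625 = 435 / 6.625 = 65.66 mL/cmH2O.

65.7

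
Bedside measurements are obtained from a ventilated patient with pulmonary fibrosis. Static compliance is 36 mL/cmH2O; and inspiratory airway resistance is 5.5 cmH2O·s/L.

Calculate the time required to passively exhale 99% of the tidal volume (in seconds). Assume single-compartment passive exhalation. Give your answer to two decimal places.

0.91

τ = R × C = 5.5 × 36 mL/cmH2O = 5.5 × 0.036 L/cmH2O = 0.198 s.
Exhaled fraction f = 1 − e^(−t/τ) → t = −τ·ln(1 − f) = −0.198·ln(0.01) = 0.9118 s.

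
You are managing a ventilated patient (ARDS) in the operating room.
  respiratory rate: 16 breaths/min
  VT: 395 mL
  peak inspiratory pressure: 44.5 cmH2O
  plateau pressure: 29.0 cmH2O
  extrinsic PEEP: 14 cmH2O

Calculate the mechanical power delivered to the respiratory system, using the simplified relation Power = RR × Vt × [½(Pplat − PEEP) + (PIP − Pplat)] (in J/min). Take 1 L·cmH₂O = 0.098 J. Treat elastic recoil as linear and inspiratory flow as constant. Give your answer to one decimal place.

Per-breath work = Vt × [½(Pplat−PEEP) + (PIP−Pplat)] = 0.395 × [0.5×15.0 + 15.5] = 0.395 × 23.0 = 9.085 L·cmH2O.
Power = 16 × 9.085 = 145.36 L·cmH2O/min.
× 0.098 J/(L·cmH2O) → 14.245 J/min.

14.2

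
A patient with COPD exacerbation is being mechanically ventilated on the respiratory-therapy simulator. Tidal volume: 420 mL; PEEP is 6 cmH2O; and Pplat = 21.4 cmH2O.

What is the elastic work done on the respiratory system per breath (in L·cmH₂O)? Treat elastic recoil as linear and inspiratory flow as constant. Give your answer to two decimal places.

Elastic work ≈ ½ × (Pplat − PEEP) × Vt = 0.5 × (21.4 − 6) × 0.420 L = 0.5 × 15.4 × 0.420 = 3.234 L·cmH2O.

3.23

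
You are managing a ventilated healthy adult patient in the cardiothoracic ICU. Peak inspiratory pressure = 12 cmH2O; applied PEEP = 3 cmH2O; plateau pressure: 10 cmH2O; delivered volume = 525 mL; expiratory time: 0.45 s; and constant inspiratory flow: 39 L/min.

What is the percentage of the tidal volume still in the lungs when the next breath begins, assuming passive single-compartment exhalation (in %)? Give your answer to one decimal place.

14.2

Flow: 39 L/min ÷ 60 = 0.65 L/s.
R = (PIP − Pplat)/V̇ = (12 − 10) / 0.65 = 2.0/0.65 = 3.077 cmH2O·s/L.
C = Vt/(Pplat − PEEP) = 525.0 / (10 − 3) = 525.0/7.0 = 75.0 mL/cmH2O.
τ = R × C = 3.077 × 0.075 L/cmH2O = 0.2308 s.
Fraction remaining at end-expiration = e^(−Te/τ) = e^(−0.45/0.2308) = 0.1423 → 14.23%.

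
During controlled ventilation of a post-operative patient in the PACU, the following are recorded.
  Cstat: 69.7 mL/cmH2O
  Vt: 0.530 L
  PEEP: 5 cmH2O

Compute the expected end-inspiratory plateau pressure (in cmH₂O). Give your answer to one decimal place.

12.6

Pplat = PEEP + Vt / Cstat = 5 + 530 / 69.7 = 5 + 7.604 = 12.604 cmH2O.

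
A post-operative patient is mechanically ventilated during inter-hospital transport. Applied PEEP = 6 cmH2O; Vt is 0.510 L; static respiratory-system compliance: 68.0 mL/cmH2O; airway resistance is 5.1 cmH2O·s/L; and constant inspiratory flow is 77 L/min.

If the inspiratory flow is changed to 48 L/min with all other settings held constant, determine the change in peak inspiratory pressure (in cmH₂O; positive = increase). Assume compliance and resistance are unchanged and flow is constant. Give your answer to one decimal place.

Flow: 77 L/min ÷ 60 = 1.2833 L/s.
New flow: 48 L/min ÷ 60 = 0.8 L/s.
PIP = Vt/C + R·V̇ + PEEP (constant-flow equation of motion).
Only the resistive term changes: ΔPIP = R × ΔV̇ = 5.1 × (0.8 − 1.2833) = 5.1 × -0.4833 = -2.465 cmH2O.

-2.5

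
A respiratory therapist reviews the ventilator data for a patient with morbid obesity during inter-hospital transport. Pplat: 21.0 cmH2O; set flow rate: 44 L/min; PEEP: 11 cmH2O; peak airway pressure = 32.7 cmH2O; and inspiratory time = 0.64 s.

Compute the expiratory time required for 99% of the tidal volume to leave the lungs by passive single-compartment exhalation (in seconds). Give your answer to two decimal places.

Flow: 44 L/min ÷ 60 = 0.7333 L/s.
Vt = flow × Ti = 0.7333 L/s × 0.64 s × 1000 mL/L = 469.31 mL.
R = (PIP − Pplat)/V̇ = (32.7 − 21.0) / 0.7333 = 11.7/0.7333 = 15.955 cmH2O·s/L.
C = Vt/(Pplat − PEEP) = 469.31 / (21.0 − 11) = 469.31/10.0 = 46.931 mL/cmH2O.
τ = R × C = 15.955 × 0.04693 L/cmH2O = 0.7488 s.
t = −τ·ln(1 − 0.99) = −0.7488·ln(0.01) = 3.448 s.

3.45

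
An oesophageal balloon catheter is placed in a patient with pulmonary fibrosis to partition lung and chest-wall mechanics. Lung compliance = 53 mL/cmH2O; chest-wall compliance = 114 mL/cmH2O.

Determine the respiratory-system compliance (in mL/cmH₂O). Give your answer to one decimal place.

36.2

Lung and chest wall are elastances in series: 1/Crs = 1/CL + 1/Ccw.
1/Crs = 1/53 + 1/114 = 0.02764.
Crs = 36.179 mL/cmH2O.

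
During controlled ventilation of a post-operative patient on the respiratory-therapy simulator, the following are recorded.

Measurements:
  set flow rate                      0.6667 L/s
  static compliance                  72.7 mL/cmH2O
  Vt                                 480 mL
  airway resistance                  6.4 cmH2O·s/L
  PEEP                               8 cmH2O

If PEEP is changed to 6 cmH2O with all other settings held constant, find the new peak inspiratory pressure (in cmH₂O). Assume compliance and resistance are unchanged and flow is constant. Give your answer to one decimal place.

16.9

PIP = Vt/C + R·V̇ + PEEP (constant-flow equation of motion).
Only the baseline term changes: ΔPIP = ΔPEEP = 6 − 8 = -2.0 cmH2O.
Original PIP = 480/72.7 + 6.4×0.6667 + 8 = 18.869 cmH2O; new PIP = 18.869 + (-2.0) = 16.869 cmH2O.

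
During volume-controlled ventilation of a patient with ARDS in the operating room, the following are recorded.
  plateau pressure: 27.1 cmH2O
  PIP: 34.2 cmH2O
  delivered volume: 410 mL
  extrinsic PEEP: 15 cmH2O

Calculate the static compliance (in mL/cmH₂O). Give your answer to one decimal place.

Cstat = Vt / (Pplat − PEEP) = 410 / (27.1 − 15) = 410 / 12.1 = 33.884 mL/cmH2O.

33.9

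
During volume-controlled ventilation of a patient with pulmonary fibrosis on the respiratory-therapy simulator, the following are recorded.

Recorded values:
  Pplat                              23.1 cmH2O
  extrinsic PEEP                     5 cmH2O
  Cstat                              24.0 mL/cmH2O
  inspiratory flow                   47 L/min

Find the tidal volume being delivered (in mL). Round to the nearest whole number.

Vt = Cstat × (Pplat − PEEP) = 24.0 × (23.1 − 5) = 24.0 × 18.1 = 434.4 mL.

434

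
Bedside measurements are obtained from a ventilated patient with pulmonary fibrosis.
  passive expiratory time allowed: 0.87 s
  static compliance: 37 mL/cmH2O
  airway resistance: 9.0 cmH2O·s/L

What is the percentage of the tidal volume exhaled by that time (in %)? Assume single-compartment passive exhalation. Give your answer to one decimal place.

τ = R × C = 9.0 × 37 mL/cmH2O = 9.0 × 0.037 L/cmH2O = 0.333 s.
Passive exhalation: V(t)/V₀ = e^(−t/τ) = e^(−0.87/0.333) = 0.07334.
Fraction exhaled = 1 − 0.07334 = 0.9267 → 92.67%.

92.7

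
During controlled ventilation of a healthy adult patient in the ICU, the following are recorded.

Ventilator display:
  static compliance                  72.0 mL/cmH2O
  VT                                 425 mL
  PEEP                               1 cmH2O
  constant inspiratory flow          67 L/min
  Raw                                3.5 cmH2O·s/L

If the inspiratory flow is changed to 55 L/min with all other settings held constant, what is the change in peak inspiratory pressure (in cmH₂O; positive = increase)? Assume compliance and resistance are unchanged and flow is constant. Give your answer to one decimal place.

-0.7

Flow: 67 L/min ÷ 60 = 1.1167 L/s.
New flow: 55 L/min ÷ 60 = 0.9167 L/s.
PIP = Vt/C + R·V̇ + PEEP (constant-flow equation of motion).
Only the resistive term changes: ΔPIP = R × ΔV̇ = 3.5 × (0.9167 − 1.1167) = 3.5 × -0.2 = -0.7 cmH2O.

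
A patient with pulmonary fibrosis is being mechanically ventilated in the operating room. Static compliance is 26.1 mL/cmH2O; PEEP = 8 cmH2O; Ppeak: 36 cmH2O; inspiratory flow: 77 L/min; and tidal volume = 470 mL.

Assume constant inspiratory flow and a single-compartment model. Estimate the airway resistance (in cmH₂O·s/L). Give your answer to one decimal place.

Flow: 77 L/min ÷ 60 = 1.2833 L/s.
Equation of motion (constant flow): PIP = Vt/C + R·V̇ + PEEP.
R·V̇ = PIP − Vt/C − PEEP = 36 − 470/26.1 − 8 = 36 − 18.008 − 8 = 9.992 cmH2O.
R = 9.992 / 1.2833 = 7.786 cmH2O·s/L.

7.8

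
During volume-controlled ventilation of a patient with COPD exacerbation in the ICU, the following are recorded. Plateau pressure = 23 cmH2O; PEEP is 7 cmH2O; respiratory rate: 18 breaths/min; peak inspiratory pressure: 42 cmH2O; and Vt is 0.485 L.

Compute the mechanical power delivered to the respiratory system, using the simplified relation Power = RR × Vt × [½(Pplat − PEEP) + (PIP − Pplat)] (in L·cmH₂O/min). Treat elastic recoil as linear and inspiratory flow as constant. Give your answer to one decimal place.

Per-breath work = Vt × [½(Pplat−PEEP) + (PIP−Pplat)] = 0.485 × [0.5×16.0 + 19.0] = 0.485 × 27.0 = 13.095 L·cmH2O.
Power = 18 × 13.095 = 235.71 L·cmH2O/min.

235.7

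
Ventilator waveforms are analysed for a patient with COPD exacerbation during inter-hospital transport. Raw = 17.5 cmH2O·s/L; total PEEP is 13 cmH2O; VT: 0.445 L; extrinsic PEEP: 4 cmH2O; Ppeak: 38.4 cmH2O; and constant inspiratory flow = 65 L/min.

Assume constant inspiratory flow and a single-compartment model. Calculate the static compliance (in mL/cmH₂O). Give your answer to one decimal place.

Flow: 65 L/min ÷ 60 = 1.0833 L/s.
Total PEEP = 13 cmH2O (set 4 + intrinsic 9); this is the baseline alveolar pressure.
Equation of motion (constant flow): PIP = Vt/C + R·V̇ + PEEP.
Vt/C = PIP − R·V̇ − PEEP = 38.4 − 17.5×1.0833 − 13 = 38.4 − 18.958 − 13 = 6.442 cmH2O.
C = Vt / 6.442 = 445 / 6.442 = 69.078 mL/cmH2O.

69.1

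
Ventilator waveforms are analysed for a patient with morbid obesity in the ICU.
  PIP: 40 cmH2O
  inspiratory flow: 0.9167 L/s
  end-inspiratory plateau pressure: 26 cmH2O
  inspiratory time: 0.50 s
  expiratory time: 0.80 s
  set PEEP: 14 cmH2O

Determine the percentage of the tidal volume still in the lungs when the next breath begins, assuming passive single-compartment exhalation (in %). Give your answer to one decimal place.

25.4

Vt = flow × Ti = 0.9167 L/s × 0.50 s × 1000 mL/L = 458.35 mL.
R = (PIP − Pplat)/V̇ = (40 − 26) / 0.9167 = 14.0/0.9167 = 15.272 cmH2O·s/L.
C = Vt/(Pplat − PEEP) = 458.35 / (26 − 14) = 458.35/12.0 = 38.196 mL/cmH2O.
τ = R × C = 15.272 × 0.0382 L/cmH2O = 0.5834 s.
Fraction remaining at end-expiration = e^(−Te/τ) = e^(−0.80/0.5834) = 0.2538 → 25.38%.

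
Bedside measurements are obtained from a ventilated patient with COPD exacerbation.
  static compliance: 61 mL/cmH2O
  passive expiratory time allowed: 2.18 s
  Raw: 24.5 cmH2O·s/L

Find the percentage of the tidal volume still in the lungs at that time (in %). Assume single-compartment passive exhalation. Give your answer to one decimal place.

23.3

τ = R × C = 24.5 × 61 mL/cmH2O = 24.5 × 0.061 L/cmH2O = 1.495 s.
Passive exhalation: V(t)/V₀ = e^(−t/τ) = e^(−2.18/1.495) = 0.2327.
Fraction remaining = 0.2327 → 23.27%.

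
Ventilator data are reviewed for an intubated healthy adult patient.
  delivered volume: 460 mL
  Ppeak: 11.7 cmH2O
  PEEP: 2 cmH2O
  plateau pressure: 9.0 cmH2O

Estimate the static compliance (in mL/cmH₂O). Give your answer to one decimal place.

Cstat = Vt / (Pplat − PEEP) = 460 / (9.0 − 2) = 460 / 7.0 = 65.714 mL/cmH2O.

65.7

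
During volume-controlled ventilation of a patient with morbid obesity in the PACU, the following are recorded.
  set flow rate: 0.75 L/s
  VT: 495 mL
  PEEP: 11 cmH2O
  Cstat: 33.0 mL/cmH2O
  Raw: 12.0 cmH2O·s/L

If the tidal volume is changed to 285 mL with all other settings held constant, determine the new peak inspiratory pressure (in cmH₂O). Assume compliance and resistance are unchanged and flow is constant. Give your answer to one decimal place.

28.6

PIP = Vt/C + R·V̇ + PEEP (constant-flow equation of motion).
Only the elastic term changes: ΔPIP = ΔVt / C = (285 − 495) / 33.0 = -6.364 cmH2O.
Original PIP = 495/33.0 + 12.0×0.75 + 11 = 35.0 cmH2O; new PIP = 35.0 + (-6.364) = 28.636 cmH2O.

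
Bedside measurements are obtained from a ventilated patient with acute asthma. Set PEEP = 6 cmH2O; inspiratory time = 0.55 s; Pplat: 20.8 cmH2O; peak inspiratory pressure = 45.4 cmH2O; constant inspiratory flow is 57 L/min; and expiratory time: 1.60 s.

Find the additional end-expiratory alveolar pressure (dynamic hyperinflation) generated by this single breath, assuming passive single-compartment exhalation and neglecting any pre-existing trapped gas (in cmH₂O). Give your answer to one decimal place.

Flow: 57 L/min ÷ 60 = 0.95 L/s.
Vt = flow × Ti = 0.95 L/s × 0.55 s × 1000 mL/L = 522.5 mL.
R = (PIP − Pplat)/V̇ = (45.4 − 20.8) / 0.95 = 24.6/0.95 = 25.895 cmH2O·s/L.
C = Vt/(Pplat − PEEP) = 522.5 / (20.8 − 6) = 522.5/14.8 = 35.304 mL/cmH2O.
τ = R × C = 25.895 × 0.0353 L/cmH2O = 0.9141 s.
Fraction remaining = e^(−Te/τ) = e^(−1.60/0.9141) = 0.1737; trapped volume = 522.5 × 0.1737 = 90.758 mL.
Additional alveolar pressure from trapping ≈ V_trapped / C = 90.758 / 35.304 = 2.571 cmH2O.

2.6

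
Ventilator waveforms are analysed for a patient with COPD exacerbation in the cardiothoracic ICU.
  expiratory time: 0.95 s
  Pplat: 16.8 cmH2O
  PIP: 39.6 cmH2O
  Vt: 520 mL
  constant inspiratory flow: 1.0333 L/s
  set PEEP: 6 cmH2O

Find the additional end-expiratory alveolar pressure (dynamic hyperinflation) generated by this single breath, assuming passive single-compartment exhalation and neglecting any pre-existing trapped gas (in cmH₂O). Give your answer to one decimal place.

R = (PIP − Pplat)/V̇ = (39.6 − 16.8) / 1.0333 = 22.8/1.0333 = 22.065 cmH2O·s/L.
C = Vt/(Pplat − PEEP) = 520.0 / (16.8 − 6) = 520.0/10.8 = 48.148 mL/cmH2O.
τ = R × C = 22.065 × 0.04815 L/cmH2O = 1.062 s.
Fraction remaining = e^(−Te/τ) = e^(−0.95/1.062) = 0.4088; trapped volume = 520.0 × 0.4088 = 212.58 mL.
Additional alveolar pressure from trapping ≈ V_trapped / C = 212.58 / 48.148 = 4.415 cmH2O.

4.4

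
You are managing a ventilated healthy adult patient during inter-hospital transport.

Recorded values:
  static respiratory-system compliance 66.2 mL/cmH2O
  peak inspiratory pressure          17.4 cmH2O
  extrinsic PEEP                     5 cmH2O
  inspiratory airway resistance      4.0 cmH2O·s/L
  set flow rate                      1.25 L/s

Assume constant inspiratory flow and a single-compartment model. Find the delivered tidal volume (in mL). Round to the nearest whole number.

490

Equation of motion (constant flow): PIP = Vt/C + R·V̇ + PEEP.
Vt/C = PIP − R·V̇ − PEEP = 17.4 − 5.0 − 5 = 7.4 cmH2O.
Vt = C × 7.4 = 66.2 × 7.4 = 489.88 mL.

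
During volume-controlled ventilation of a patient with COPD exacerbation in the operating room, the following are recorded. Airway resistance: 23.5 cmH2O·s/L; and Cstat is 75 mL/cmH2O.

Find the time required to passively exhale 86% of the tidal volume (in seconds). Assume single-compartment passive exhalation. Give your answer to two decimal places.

τ = R × C = 23.5 × 75 mL/cmH2O = 23.5 × 0.075 L/cmH2O = 1.763 s.
Exhaled fraction f = 1 − e^(−t/τ) → t = −τ·ln(1 − f) = −1.763·ln(0.14) = 3.466 s.

3.47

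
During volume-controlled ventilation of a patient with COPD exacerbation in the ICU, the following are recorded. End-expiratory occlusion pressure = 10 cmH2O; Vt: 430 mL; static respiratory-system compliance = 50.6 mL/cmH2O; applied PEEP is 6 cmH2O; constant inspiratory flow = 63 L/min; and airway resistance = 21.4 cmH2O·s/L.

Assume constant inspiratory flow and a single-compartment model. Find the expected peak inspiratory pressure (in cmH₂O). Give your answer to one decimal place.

41.0

Flow: 63 L/min ÷ 60 = 1.05 L/s.
Total PEEP = 10 cmH2O (set 6 + intrinsic 4); this is the baseline alveolar pressure.
Equation of motion (constant flow): PIP = Vt/C + R·V̇ + PEEP.
PIP = 430/50.6 + 21.4×1.05 + 10 = 8.498 + 22.47 + 10 = 40.968 cmH2O.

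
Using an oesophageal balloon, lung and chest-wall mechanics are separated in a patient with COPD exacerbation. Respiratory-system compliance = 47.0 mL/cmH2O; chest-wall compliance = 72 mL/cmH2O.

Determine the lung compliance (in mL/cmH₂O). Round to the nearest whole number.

135

1/CL = 1/Crs − 1/Ccw.
1/CL = 1/47.0 − 1/72 = 0.007388.
CL = 135.35 mL/cmH2O.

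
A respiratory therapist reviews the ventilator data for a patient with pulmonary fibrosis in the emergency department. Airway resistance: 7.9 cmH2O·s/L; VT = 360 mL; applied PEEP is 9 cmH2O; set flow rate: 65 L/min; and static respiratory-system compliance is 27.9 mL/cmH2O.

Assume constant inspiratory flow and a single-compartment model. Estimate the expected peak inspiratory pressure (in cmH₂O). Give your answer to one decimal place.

Flow: 65 L/min ÷ 60 = 1.0833 L/s.
Equation of motion (constant flow): PIP = Vt/C + R·V̇ + PEEP.
PIP = 360/27.9 + 7.9×1.0833 + 9 = 12.903 + 8.558 + 9 = 30.461 cmH2O.

30.5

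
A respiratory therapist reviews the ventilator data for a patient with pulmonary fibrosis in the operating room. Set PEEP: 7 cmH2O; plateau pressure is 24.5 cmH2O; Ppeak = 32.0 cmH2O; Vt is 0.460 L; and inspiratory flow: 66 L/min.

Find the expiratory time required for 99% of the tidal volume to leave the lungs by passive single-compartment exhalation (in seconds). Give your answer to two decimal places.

0.83

Flow: 66 L/min ÷ 60 = 1.1 L/s.
R = (PIP − Pplat)/V̇ = (32.0 − 24.5) / 1.1 = 7.5/1.1 = 6.818 cmH2O·s/L.
C = Vt/(Pplat − PEEP) = 460.0 / (24.5 − 7) = 460.0/17.5 = 26.286 mL/cmH2O.
τ = R × C = 6.818 × 0.02629 L/cmH2O = 0.1792 s.
t = −τ·ln(1 − 0.99) = −0.1792·ln(0.01) = 0.8252 s.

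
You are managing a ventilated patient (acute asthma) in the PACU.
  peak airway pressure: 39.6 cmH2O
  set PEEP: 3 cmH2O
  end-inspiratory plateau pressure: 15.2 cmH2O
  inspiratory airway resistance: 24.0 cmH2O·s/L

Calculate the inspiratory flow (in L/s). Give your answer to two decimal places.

flow = (PIP − Pplat) / Raw = 24.4 / 24.0 = 1.017 L/s.

1.02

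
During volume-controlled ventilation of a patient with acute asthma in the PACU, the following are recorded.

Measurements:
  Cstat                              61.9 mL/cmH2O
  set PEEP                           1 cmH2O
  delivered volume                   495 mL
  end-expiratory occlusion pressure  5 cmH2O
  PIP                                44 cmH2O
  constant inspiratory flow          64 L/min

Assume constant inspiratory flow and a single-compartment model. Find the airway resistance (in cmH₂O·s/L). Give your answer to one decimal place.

29.1

Flow: 64 L/min ÷ 60 = 1.0667 L/s.
Total PEEP = 5 cmH2O (set 1 + intrinsic 4); this is the baseline alveolar pressure.
Equation of motion (constant flow): PIP = Vt/C + R·V̇ + PEEP.
R·V̇ = PIP − Vt/C − PEEP = 44 − 495/61.9 − 5 = 44 − 7.997 − 5 = 31.003 cmH2O.
R = 31.003 / 1.0667 = 29.064 cmH2O·s/L.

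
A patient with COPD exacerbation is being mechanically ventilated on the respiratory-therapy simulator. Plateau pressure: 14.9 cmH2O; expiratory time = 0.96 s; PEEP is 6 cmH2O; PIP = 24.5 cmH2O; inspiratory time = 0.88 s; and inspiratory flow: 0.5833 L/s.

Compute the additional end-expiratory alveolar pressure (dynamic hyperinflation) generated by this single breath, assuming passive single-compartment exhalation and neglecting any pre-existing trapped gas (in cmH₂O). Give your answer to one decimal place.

Vt = flow × Ti = 0.5833 L/s × 0.88 s × 1000 mL/L = 513.3 mL.
R = (PIP − Pplat)/V̇ = (24.5 − 14.9) / 0.5833 = 9.6/0.5833 = 16.458 cmH2O·s/L.
C = Vt/(Pplat − PEEP) = 513.3 / (14.9 − 6) = 513.3/8.9 = 57.674 mL/cmH2O.
τ = R × C = 16.458 × 0.05767 L/cmH2O = 0.9491 s.
Fraction remaining = e^(−Te/τ) = e^(−0.96/0.9491) = 0.3637; trapped volume = 513.3 × 0.3637 = 186.69 mL.
Additional alveolar pressure from trapping ≈ V_trapped / C = 186.69 / 57.674 = 3.237 cmH2O.

3.2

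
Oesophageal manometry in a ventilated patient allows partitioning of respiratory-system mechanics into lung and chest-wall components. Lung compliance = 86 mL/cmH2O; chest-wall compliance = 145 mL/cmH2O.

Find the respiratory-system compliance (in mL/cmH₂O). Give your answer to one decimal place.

54.0

Lung and chest wall are elastances in series: 1/Crs = 1/CL + 1/Ccw.
1/Crs = 1/86 + 1/145 = 0.01852.
Crs = 53.996 mL/cmH2O.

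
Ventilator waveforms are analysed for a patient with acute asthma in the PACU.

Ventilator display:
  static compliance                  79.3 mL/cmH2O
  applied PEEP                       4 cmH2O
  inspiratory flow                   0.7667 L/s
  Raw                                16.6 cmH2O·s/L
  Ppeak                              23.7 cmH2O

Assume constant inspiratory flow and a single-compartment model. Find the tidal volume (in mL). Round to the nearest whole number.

Equation of motion (constant flow): PIP = Vt/C + R·V̇ + PEEP.
Vt/C = PIP − R·V̇ − PEEP = 23.7 − 12.727 − 4 = 6.973 cmH2O.
Vt = C × 6.973 = 79.3 × 6.973 = 552.96 mL.

553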